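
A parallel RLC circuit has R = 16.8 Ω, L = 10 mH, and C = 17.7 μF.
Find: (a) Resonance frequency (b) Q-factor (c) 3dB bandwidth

Step 1 — Resonance: ω₀ = 1/√(LC) = 1/√(0.01·1.77e-05) = 2377 rad/s.
Step 2 — f₀ = ω₀/(2π) = 378.3 Hz.
Step 3 — Parallel Q: Q = R/(ω₀L) = 16.8/(2377·0.01) = 0.7068.
Step 4 — Bandwidth: Δω = ω₀/Q = 3363 rad/s; BW = Δω/(2π) = 535.2 Hz.

(a) f₀ = 378.3 Hz  (b) Q = 0.7068  (c) BW = 535.2 Hz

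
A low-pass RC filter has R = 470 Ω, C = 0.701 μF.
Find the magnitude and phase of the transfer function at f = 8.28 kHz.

Step 1 — Angular frequency: ω = 2π·8280 = 5.202e+04 rad/s.
Step 2 — Transfer function: H(jω) = 1/(1 + jωRC).
Step 3 — Denominator: 1 + jωRC = 1 + j·5.202e+04·470·7.01e-07 = 1 + j17.14.
Step 4 — H = 0.003392 - j0.05814.
Step 5 — Magnitude: |H| = 0.05824 (-24.7 dB); phase: φ = -86.7°.

|H| = 0.05824 (-24.7 dB), φ = -86.7°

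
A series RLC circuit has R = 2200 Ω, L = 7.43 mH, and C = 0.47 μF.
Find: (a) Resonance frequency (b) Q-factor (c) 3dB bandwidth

Step 1 — Resonance condition Im(Z)=0 gives ω₀ = 1/√(LC).
Step 2 — ω₀ = 1/√(0.00743·4.7e-07) = 1.692e+04 rad/s.
Step 3 — f₀ = ω₀/(2π) = 2693 Hz.
Step 4 — Series Q: Q = ω₀L/R = 1.692e+04·0.00743/2200 = 0.05715.
Step 5 — 3dB bandwidth: Δω = ω₀/Q = 2.961e+05 rad/s; BW = Δω/(2π) = 4.713e+04 Hz.

(a) f₀ = 2693 Hz  (b) Q = 0.05715  (c) BW = 4.713e+04 Hz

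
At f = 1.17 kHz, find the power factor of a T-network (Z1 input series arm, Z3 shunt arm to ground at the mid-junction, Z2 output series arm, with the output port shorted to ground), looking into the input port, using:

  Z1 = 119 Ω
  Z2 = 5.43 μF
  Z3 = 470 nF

Step 1 — Angular frequency: ω = 2π·f = 2π·1170 = 7351 rad/s.
Step 2 — Component impedances:
  Z1: Z = R = 119 Ω
  Z2: Z = 1/(jωC) = -j/(ω·C) = 0 - j25.05 Ω
  Z3: Z = 1/(jωC) = -j/(ω·C) = 0 - j289.4 Ω
Step 3 — With the output port shorted to ground, the output series arm Z2 runs from the junction to ground; the shunt arm Z3 also runs from the junction to ground. They appear in parallel: Z3 || Z2 = 0 - j23.06 Ω.
Step 4 — Series with input arm Z1: Z_in = Z1 + (Z3 || Z2) = 119 - j23.06 Ω = 121.2∠-11.0° Ω.
Step 5 — Power factor: PF = cos(φ) = Re(Z)/|Z| = 119/121.213 = 0.9817.
Step 6 — Type: Im(Z) = -23.06 ⇒ leading (phase φ = -11.0°).

PF = 0.9817 (leading, φ = -11.0°)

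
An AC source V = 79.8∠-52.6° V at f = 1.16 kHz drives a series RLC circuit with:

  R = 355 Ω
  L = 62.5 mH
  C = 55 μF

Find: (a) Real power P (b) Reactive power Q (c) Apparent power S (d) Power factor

Step 1 — Angular frequency: ω = 2π·f = 2π·1160 = 7288 rad/s.
Step 2 — Component impedances:
  R: Z = R = 355 Ω
  L: Z = jωL = j·7288·0.0625 = 0 + j455.5 Ω
  C: Z = 1/(jωC) = -j/(ω·C) = 0 - j2.495 Ω
Step 3 — Series combination: Z_total = R + L + C = 355 + j453 Ω = 575.6∠51.9° Ω.
Step 4 — Source phasor: V = 79.8∠-52.6° V = 48.47 - j63.39 V.
Step 5 — Current: I = V / Z = -0.03476 - j0.1342 A = 0.1386∠-104.5° A.
Step 6 — Complex power: S = V·I* = 6.824 + j8.709 VA.
Step 7 — Real power: P = Re(S) = 6.824 W.
Step 8 — Reactive power: Q = Im(S) = 8.709 VAR.
Step 9 — Apparent power: |S| = 11.06 VA.
Step 10 — Power factor: PF = P/|S| = 0.6168 (lagging).

(a) P = 6.824 W  (b) Q = 8.709 VAR  (c) S = 11.06 VA  (d) PF = 0.6168 (lagging)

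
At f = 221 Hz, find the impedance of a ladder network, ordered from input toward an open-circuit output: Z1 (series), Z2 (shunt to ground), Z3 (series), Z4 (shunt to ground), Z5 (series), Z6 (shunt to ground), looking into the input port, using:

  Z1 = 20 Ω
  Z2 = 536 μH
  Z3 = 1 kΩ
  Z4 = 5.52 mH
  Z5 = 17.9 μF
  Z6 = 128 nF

Step 1 — Angular frequency: ω = 2π·f = 2π·221 = 1389 rad/s.
Step 2 — Component impedances:
  Z1: Z = R = 20 Ω
  Z2: Z = jωL = j·1389·0.000536 = 0 + j0.7443 Ω
  Z3: Z = R = 1000 Ω
  Z4: Z = jωL = j·1389·0.00552 = 0 + j7.665 Ω
  Z5: Z = 1/(jωC) = -j/(ω·C) = 0 - j40.23 Ω
  Z6: Z = 1/(jωC) = -j/(ω·C) = 0 - j5626 Ω
Step 3 — Ladder network (open output): work backward from the far end, alternating series and parallel combinations. Z_in = 20 + j0.7443 Ω = 20.01∠2.1° Ω.

Z = 20 + j0.7443 Ω = 20.01∠2.1° Ω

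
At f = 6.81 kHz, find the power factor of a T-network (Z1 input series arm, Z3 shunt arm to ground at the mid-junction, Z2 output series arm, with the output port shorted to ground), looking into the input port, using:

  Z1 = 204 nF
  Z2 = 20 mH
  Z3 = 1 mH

Step 1 — Angular frequency: ω = 2π·f = 2π·6810 = 4.279e+04 rad/s.
Step 2 — Component impedances:
  Z1: Z = 1/(jωC) = -j/(ω·C) = 0 - j114.6 Ω
  Z2: Z = jωL = j·4.279e+04·0.02 = 0 + j855.8 Ω
  Z3: Z = jωL = j·4.279e+04·0.001 = 0 + j42.79 Ω
Step 3 — With the output port shorted to ground, the output series arm Z2 runs from the junction to ground; the shunt arm Z3 also runs from the junction to ground. They appear in parallel: Z3 || Z2 = 0 + j40.75 Ω.
Step 4 — Series with input arm Z1: Z_in = Z1 + (Z3 || Z2) = 0 - j73.81 Ω = 73.81∠-90.0° Ω.
Step 5 — Power factor: PF = cos(φ) = Re(Z)/|Z| = 0/73.81 = 0.
Step 6 — Type: Im(Z) = -73.81 ⇒ leading (phase φ = -90.0°).

PF = 0 (leading, φ = -90.0°)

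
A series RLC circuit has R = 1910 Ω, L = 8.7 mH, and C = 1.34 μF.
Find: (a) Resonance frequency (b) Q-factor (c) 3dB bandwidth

Step 1 — Resonance: ω₀ = 1/√(LC) = 1/√(0.0087·1.34e-06) = 9262 rad/s.
Step 2 — f₀ = ω₀/(2π) = 1474 Hz.
Step 3 — Series Q: Q = ω₀L/R = 9262·0.0087/1910 = 0.04219.
Step 4 — Bandwidth: Δω = ω₀/Q = 2.195e+05 rad/s; BW = Δω/(2π) = 3.494e+04 Hz.

(a) f₀ = 1474 Hz  (b) Q = 0.04219  (c) BW = 3.494e+04 Hz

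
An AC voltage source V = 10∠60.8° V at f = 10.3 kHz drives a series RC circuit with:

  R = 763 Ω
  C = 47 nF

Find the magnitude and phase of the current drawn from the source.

Step 1 — Angular frequency: ω = 2π·f = 2π·1.03e+04 = 6.472e+04 rad/s.
Step 2 — Component impedances:
  R: Z = R = 763 Ω
  C: Z = 1/(jωC) = -j/(ω·C) = 0 - j328.8 Ω
Step 3 — Series combination: Z_total = R + C = 763 - j328.8 Ω = 830.8∠-23.3° Ω.
Step 4 — Source phasor: V = 10∠60.8° V = 4.879 + j8.729 V.
Step 5 — Ohm's law: I = V / Z_total = (4.879 + j8.729) / (763 - j328.8) = 0.001235 + j0.01197 A.
Step 6 — Convert to polar: |I| = 0.01204 A, ∠I = 84.1°.

I = 0.01204∠84.1° A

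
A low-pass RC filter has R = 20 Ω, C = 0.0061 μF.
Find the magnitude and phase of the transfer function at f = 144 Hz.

Step 1 — Angular frequency: ω = 2π·144 = 904.8 rad/s.
Step 2 — Transfer function: H(jω) = 1/(1 + jωRC).
Step 3 — Denominator: 1 + jωRC = 1 + j·904.8·20·6.1e-09 = 1 + j0.0001104.
Step 4 — H = 1 - j0.0001104.
Step 5 — Magnitude: |H| = 1 (-0.0 dB); phase: φ = -0.0°.

|H| = 1 (-0.0 dB), φ = -0.0°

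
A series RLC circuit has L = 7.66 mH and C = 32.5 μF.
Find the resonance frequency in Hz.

Step 1 — Resonance condition Im(Z)=0 gives ω₀ = 1/√(LC).
Step 2 — ω₀ = 1/√(0.00766·3.25e-05) = 2004 rad/s.
Step 3 — f₀ = ω₀/(2π) = 319 Hz.

f₀ = 319 Hz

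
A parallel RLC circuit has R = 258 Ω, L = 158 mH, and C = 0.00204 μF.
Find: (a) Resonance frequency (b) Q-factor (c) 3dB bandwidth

Step 1 — Resonance: ω₀ = 1/√(LC) = 1/√(0.158·2.04e-09) = 5.57e+04 rad/s.
Step 2 — f₀ = ω₀/(2π) = 8865 Hz.
Step 3 — Parallel Q: Q = R/(ω₀L) = 258/(5.57e+04·0.158) = 0.02932.
Step 4 — Bandwidth: Δω = ω₀/Q = 1.9e+06 rad/s; BW = Δω/(2π) = 3.024e+05 Hz.

(a) f₀ = 8865 Hz  (b) Q = 0.02932  (c) BW = 3.024e+05 Hz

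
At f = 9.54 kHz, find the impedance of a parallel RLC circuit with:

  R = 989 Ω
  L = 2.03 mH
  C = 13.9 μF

Step 1 — Angular frequency: ω = 2π·f = 2π·9540 = 5.994e+04 rad/s.
Step 2 — Component impedances:
  R: Z = R = 989 Ω
  L: Z = jωL = j·5.994e+04·0.00203 = 0 + j121.7 Ω
  C: Z = 1/(jωC) = -j/(ω·C) = 0 - j1.2 Ω
Step 3 — Parallel combination: 1/Z_total = 1/R + 1/L + 1/C; Z_total = 0.001486 - j1.212 Ω = 1.212∠-89.9° Ω.

Z = 0.001486 - j1.212 Ω = 1.212∠-89.9° Ω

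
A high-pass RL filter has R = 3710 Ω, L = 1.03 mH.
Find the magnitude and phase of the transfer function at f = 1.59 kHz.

Step 1 — Angular frequency: ω = 2π·1590 = 9990 rad/s.
Step 2 — Transfer function: H(jω) = jωL/(R + jωL).
Step 3 — Numerator jωL = j·10.29; denominator R + jωL = 3710 + j10.29.
Step 4 — H = 7.693e-06 + j0.002774.
Step 5 — Magnitude: |H| = 0.002774 (-51.1 dB); phase: φ = 89.8°.

|H| = 0.002774 (-51.1 dB), φ = 89.8°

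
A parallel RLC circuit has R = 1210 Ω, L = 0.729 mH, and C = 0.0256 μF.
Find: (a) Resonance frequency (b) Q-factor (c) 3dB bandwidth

Step 1 — Resonance: ω₀ = 1/√(LC) = 1/√(0.000729·2.56e-08) = 2.315e+05 rad/s.
Step 2 — f₀ = ω₀/(2π) = 3.684e+04 Hz.
Step 3 — Parallel Q: Q = R/(ω₀L) = 1210/(2.315e+05·0.000729) = 7.17.
Step 4 — Bandwidth: Δω = ω₀/Q = 3.228e+04 rad/s; BW = Δω/(2π) = 5138 Hz.

(a) f₀ = 3.684e+04 Hz  (b) Q = 7.17  (c) BW = 5138 Hz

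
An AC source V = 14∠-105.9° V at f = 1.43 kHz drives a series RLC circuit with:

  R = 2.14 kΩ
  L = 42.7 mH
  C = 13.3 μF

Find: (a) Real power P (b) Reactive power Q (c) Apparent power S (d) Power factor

Step 1 — Angular frequency: ω = 2π·f = 2π·1430 = 8985 rad/s.
Step 2 — Component impedances:
  R: Z = R = 2140 Ω
  L: Z = jωL = j·8985·0.0427 = 0 + j383.7 Ω
  C: Z = 1/(jωC) = -j/(ω·C) = 0 - j8.368 Ω
Step 3 — Series combination: Z_total = R + L + C = 2140 + j375.3 Ω = 2173∠9.9° Ω.
Step 4 — Source phasor: V = 14∠-105.9° V = -3.835 - j13.46 V.
Step 5 — Current: I = V / Z = -0.002809 - j0.005799 A = 0.006444∠-115.8° A.
Step 6 — Complex power: S = V·I* = 0.08886 + j0.01558 VA.
Step 7 — Real power: P = Re(S) = 0.08886 W.
Step 8 — Reactive power: Q = Im(S) = 0.01558 VAR.
Step 9 — Apparent power: |S| = 0.09021 VA.
Step 10 — Power factor: PF = P/|S| = 0.985 (lagging).

(a) P = 0.08886 W  (b) Q = 0.01558 VAR  (c) S = 0.09021 VA  (d) PF = 0.985 (lagging)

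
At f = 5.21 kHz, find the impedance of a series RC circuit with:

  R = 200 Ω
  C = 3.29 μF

Step 1 — Angular frequency: ω = 2π·f = 2π·5210 = 3.274e+04 rad/s.
Step 2 — Component impedances:
  R: Z = R = 200 Ω
  C: Z = 1/(jωC) = -j/(ω·C) = 0 - j9.285 Ω
Step 3 — Series combination: Z_total = R + C = 200 - j9.285 Ω = 200.2∠-2.7° Ω.

Z = 200 - j9.285 Ω = 200.2∠-2.7° Ω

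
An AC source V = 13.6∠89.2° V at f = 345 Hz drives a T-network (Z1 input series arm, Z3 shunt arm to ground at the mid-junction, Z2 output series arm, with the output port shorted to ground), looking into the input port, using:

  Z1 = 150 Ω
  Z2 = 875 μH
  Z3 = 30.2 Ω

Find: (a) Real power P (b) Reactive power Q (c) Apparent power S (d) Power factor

Step 1 — Angular frequency: ω = 2π·f = 2π·345 = 2168 rad/s.
Step 2 — Component impedances:
  Z1: Z = R = 150 Ω
  Z2: Z = jωL = j·2168·0.000875 = 0 + j1.897 Ω
  Z3: Z = R = 30.2 Ω
Step 3 — With the output port shorted to ground, the output series arm Z2 runs from the junction to ground; the shunt arm Z3 also runs from the junction to ground. They appear in parallel: Z3 || Z2 = 0.1187 + j1.889 Ω.
Step 4 — Series with input arm Z1: Z_in = Z1 + (Z3 || Z2) = 150.1 + j1.889 Ω = 150.1∠0.7° Ω.
Step 5 — Source phasor: V = 13.6∠89.2° V = 0.1899 + j13.6 V.
Step 6 — Current: I = V / Z = 0.002405 + j0.09056 A = 0.09059∠88.5° A.
Step 7 — Complex power: S = V·I* = 1.232 + j0.0155 VA.
Step 8 — Real power: P = Re(S) = 1.232 W.
Step 9 — Reactive power: Q = Im(S) = 0.0155 VAR.
Step 10 — Apparent power: |S| = 1.232 VA.
Step 11 — Power factor: PF = P/|S| = 0.9999 (lagging).

(a) P = 1.232 W  (b) Q = 0.0155 VAR  (c) S = 1.232 VA  (d) PF = 0.9999 (lagging)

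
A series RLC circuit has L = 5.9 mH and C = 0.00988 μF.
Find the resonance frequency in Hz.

Step 1 — Resonance condition Im(Z)=0 gives ω₀ = 1/√(LC).
Step 2 — ω₀ = 1/√(0.0059·9.88e-09) = 1.31e+05 rad/s.
Step 3 — f₀ = ω₀/(2π) = 2.085e+04 Hz.

f₀ = 2.085e+04 Hz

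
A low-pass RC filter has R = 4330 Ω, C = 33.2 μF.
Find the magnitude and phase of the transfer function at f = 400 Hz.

Step 1 — Angular frequency: ω = 2π·400 = 2513 rad/s.
Step 2 — Transfer function: H(jω) = 1/(1 + jωRC).
Step 3 — Denominator: 1 + jωRC = 1 + j·2513·4330·3.32e-05 = 1 + j361.3.
Step 4 — H = 7.661e-06 - j0.002768.
Step 5 — Magnitude: |H| = 0.002768 (-51.2 dB); phase: φ = -89.8°.

|H| = 0.002768 (-51.2 dB), φ = -89.8°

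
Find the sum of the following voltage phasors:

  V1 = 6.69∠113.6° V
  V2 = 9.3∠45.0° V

Step 1 — Convert each phasor to rectangular form:
  V1 = 6.69·(cos(113.6°) + j·sin(113.6°)) = -2.678 + j6.13 V
  V2 = 9.3·(cos(45.0°) + j·sin(45.0°)) = 6.576 + j6.576 V
Step 2 — Sum components: V_total = 3.898 + j12.71 V.
Step 3 — Convert to polar: |V_total| = 13.29 V, ∠V_total = 72.9°.

V_total = 13.29∠72.9° V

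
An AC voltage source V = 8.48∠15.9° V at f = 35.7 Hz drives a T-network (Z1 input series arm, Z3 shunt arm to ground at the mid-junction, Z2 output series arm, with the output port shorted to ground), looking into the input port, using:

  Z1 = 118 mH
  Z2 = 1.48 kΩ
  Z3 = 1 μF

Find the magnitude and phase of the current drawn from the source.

Step 1 — Angular frequency: ω = 2π·f = 2π·35.7 = 224.3 rad/s.
Step 2 — Component impedances:
  Z1: Z = jωL = j·224.3·0.118 = 0 + j26.47 Ω
  Z2: Z = R = 1480 Ω
  Z3: Z = 1/(jωC) = -j/(ω·C) = 0 - j4458 Ω
Step 3 — With the output port shorted to ground, the output series arm Z2 runs from the junction to ground; the shunt arm Z3 also runs from the junction to ground. They appear in parallel: Z3 || Z2 = 1333 - j442.6 Ω.
Step 4 — Series with input arm Z1: Z_in = Z1 + (Z3 || Z2) = 1333 - j416.1 Ω = 1397∠-17.3° Ω.
Step 5 — Source phasor: V = 8.48∠15.9° V = 8.156 + j2.323 V.
Step 6 — Ohm's law: I = V / Z_total = (8.156 + j2.323) / (1333 - j416.1) = 0.005079 + j0.003328 A.
Step 7 — Convert to polar: |I| = 0.006072 A, ∠I = 33.2°.

I = 0.006072∠33.2° A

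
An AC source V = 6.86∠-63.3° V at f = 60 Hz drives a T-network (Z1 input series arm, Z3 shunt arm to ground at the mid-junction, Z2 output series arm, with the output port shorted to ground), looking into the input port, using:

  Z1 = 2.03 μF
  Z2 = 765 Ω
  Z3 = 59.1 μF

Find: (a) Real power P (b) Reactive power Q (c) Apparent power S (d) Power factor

Step 1 — Angular frequency: ω = 2π·f = 2π·60 = 377 rad/s.
Step 2 — Component impedances:
  Z1: Z = 1/(jωC) = -j/(ω·C) = 0 - j1307 Ω
  Z2: Z = R = 765 Ω
  Z3: Z = 1/(jωC) = -j/(ω·C) = 0 - j44.88 Ω
Step 3 — With the output port shorted to ground, the output series arm Z2 runs from the junction to ground; the shunt arm Z3 also runs from the junction to ground. They appear in parallel: Z3 || Z2 = 2.624 - j44.73 Ω.
Step 4 — Series with input arm Z1: Z_in = Z1 + (Z3 || Z2) = 2.624 - j1351 Ω = 1351∠-89.9° Ω.
Step 5 — Source phasor: V = 6.86∠-63.3° V = 3.082 - j6.129 V.
Step 6 — Current: I = V / Z = 0.004539 + j0.002272 A = 0.005076∠26.6° A.
Step 7 — Complex power: S = V·I* = 6.762e-05 - j0.03482 VA.
Step 8 — Real power: P = Re(S) = 6.762e-05 W.
Step 9 — Reactive power: Q = Im(S) = -0.03482 VAR.
Step 10 — Apparent power: |S| = 0.03482 VA.
Step 11 — Power factor: PF = P/|S| = 0.001942 (leading).

(a) P = 6.762e-05 W  (b) Q = -0.03482 VAR  (c) S = 0.03482 VA  (d) PF = 0.001942 (leading)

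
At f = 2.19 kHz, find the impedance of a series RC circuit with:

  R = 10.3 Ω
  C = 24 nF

Step 1 — Angular frequency: ω = 2π·f = 2π·2190 = 1.376e+04 rad/s.
Step 2 — Component impedances:
  R: Z = R = 10.3 Ω
  C: Z = 1/(jωC) = -j/(ω·C) = 0 - j3028 Ω
Step 3 — Series combination: Z_total = R + C = 10.3 - j3028 Ω = 3028∠-89.8° Ω.

Z = 10.3 - j3028 Ω = 3028∠-89.8° Ω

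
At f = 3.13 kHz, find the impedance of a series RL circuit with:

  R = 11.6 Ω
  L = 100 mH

Step 1 — Angular frequency: ω = 2π·f = 2π·3130 = 1.967e+04 rad/s.
Step 2 — Component impedances:
  R: Z = R = 11.6 Ω
  L: Z = jωL = j·1.967e+04·0.1 = 0 + j1967 Ω
Step 3 — Series combination: Z_total = R + L = 11.6 + j1967 Ω = 1967∠89.7° Ω.

Z = 11.6 + j1967 Ω = 1967∠89.7° Ω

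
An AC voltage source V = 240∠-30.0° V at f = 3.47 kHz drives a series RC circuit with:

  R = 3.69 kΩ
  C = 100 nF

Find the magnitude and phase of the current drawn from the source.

Step 1 — Angular frequency: ω = 2π·f = 2π·3470 = 2.18e+04 rad/s.
Step 2 — Component impedances:
  R: Z = R = 3690 Ω
  C: Z = 1/(jωC) = -j/(ω·C) = 0 - j458.7 Ω
Step 3 — Series combination: Z_total = R + C = 3690 - j458.7 Ω = 3718∠-7.1° Ω.
Step 4 — Source phasor: V = 240∠-30.0° V = 207.8 - j120 V.
Step 5 — Ohm's law: I = V / Z_total = (207.8 - j120) / (3690 - j458.7) = 0.05945 - j0.02513 A.
Step 6 — Convert to polar: |I| = 0.06454 A, ∠I = -22.9°.

I = 0.06454∠-22.9° A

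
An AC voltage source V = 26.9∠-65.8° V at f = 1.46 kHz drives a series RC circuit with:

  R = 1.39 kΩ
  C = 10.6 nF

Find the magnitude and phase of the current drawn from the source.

Step 1 — Angular frequency: ω = 2π·f = 2π·1460 = 9173 rad/s.
Step 2 — Component impedances:
  R: Z = R = 1390 Ω
  C: Z = 1/(jωC) = -j/(ω·C) = 0 - j1.028e+04 Ω
Step 3 — Series combination: Z_total = R + C = 1390 - j1.028e+04 Ω = 1.038e+04∠-82.3° Ω.
Step 4 — Source phasor: V = 26.9∠-65.8° V = 11.03 - j24.54 V.
Step 5 — Ohm's law: I = V / Z_total = (11.03 - j24.54) / (1390 - j1.028e+04) = 0.002485 + j0.0007363 A.
Step 6 — Convert to polar: |I| = 0.002592 A, ∠I = 16.5°.

I = 0.002592∠16.5° A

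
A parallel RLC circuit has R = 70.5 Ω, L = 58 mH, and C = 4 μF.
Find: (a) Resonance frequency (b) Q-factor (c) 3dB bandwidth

Step 1 — Resonance: ω₀ = 1/√(LC) = 1/√(0.058·4e-06) = 2076 rad/s.
Step 2 — f₀ = ω₀/(2π) = 330.4 Hz.
Step 3 — Parallel Q: Q = R/(ω₀L) = 70.5/(2076·0.058) = 0.5855.
Step 4 — Bandwidth: Δω = ω₀/Q = 3546 rad/s; BW = Δω/(2π) = 564.4 Hz.

(a) f₀ = 330.4 Hz  (b) Q = 0.5855  (c) BW = 564.4 Hz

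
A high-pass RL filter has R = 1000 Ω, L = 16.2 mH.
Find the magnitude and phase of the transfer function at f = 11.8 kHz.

Step 1 — Angular frequency: ω = 2π·1.18e+04 = 7.414e+04 rad/s.
Step 2 — Transfer function: H(jω) = jωL/(R + jωL).
Step 3 — Numerator jωL = j·1201; denominator R + jωL = 1000 + j1201.
Step 4 — H = 0.5906 + j0.4917.
Step 5 — Magnitude: |H| = 0.7685 (-2.3 dB); phase: φ = 39.8°.

|H| = 0.7685 (-2.3 dB), φ = 39.8°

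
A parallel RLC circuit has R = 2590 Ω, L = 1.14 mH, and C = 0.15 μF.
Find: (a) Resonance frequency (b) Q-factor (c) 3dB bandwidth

Step 1 — Resonance: ω₀ = 1/√(LC) = 1/√(0.00114·1.5e-07) = 7.647e+04 rad/s.
Step 2 — f₀ = ω₀/(2π) = 1.217e+04 Hz.
Step 3 — Parallel Q: Q = R/(ω₀L) = 2590/(7.647e+04·0.00114) = 29.71.
Step 4 — Bandwidth: Δω = ω₀/Q = 2574 rad/s; BW = Δω/(2π) = 409.7 Hz.

(a) f₀ = 1.217e+04 Hz  (b) Q = 29.71  (c) BW = 409.7 Hz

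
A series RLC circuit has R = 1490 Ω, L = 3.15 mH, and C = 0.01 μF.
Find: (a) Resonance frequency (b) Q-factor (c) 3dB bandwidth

Step 1 — Resonance: ω₀ = 1/√(LC) = 1/√(0.00315·1e-08) = 1.782e+05 rad/s.
Step 2 — f₀ = ω₀/(2π) = 2.836e+04 Hz.
Step 3 — Series Q: Q = ω₀L/R = 1.782e+05·0.00315/1490 = 0.3767.
Step 4 — Bandwidth: Δω = ω₀/Q = 4.73e+05 rad/s; BW = Δω/(2π) = 7.528e+04 Hz.

(a) f₀ = 2.836e+04 Hz  (b) Q = 0.3767  (c) BW = 7.528e+04 Hz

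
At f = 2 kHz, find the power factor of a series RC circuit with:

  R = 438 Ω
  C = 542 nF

Step 1 — Angular frequency: ω = 2π·f = 2π·2000 = 1.257e+04 rad/s.
Step 2 — Component impedances:
  R: Z = R = 438 Ω
  C: Z = 1/(jωC) = -j/(ω·C) = 0 - j146.8 Ω
Step 3 — Series combination: Z_total = R + C = 438 - j146.8 Ω = 462∠-18.5° Ω.
Step 4 — Power factor: PF = cos(φ) = Re(Z)/|Z| = 438/462 = 0.9481.
Step 5 — Type: Im(Z) = -146.8 ⇒ leading (phase φ = -18.5°).

PF = 0.9481 (leading, φ = -18.5°)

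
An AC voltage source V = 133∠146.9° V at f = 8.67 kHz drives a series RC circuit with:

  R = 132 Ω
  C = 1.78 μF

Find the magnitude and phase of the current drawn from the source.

Step 1 — Angular frequency: ω = 2π·f = 2π·8670 = 5.448e+04 rad/s.
Step 2 — Component impedances:
  R: Z = R = 132 Ω
  C: Z = 1/(jωC) = -j/(ω·C) = 0 - j10.31 Ω
Step 3 — Series combination: Z_total = R + C = 132 - j10.31 Ω = 132.4∠-4.5° Ω.
Step 4 — Source phasor: V = 133∠146.9° V = -111.4 + j72.63 V.
Step 5 — Ohm's law: I = V / Z_total = (-111.4 + j72.63) / (132 - j10.31) = -0.8817 + j0.4814 A.
Step 6 — Convert to polar: |I| = 1.005 A, ∠I = 151.4°.

I = 1.005∠151.4° A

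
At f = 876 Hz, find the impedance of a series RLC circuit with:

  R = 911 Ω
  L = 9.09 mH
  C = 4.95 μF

Step 1 — Angular frequency: ω = 2π·f = 2π·876 = 5504 rad/s.
Step 2 — Component impedances:
  R: Z = R = 911 Ω
  L: Z = jωL = j·5504·0.00909 = 0 + j50.03 Ω
  C: Z = 1/(jωC) = -j/(ω·C) = 0 - j36.7 Ω
Step 3 — Series combination: Z_total = R + L + C = 911 + j13.33 Ω = 911.1∠0.8° Ω.

Z = 911 + j13.33 Ω = 911.1∠0.8° Ω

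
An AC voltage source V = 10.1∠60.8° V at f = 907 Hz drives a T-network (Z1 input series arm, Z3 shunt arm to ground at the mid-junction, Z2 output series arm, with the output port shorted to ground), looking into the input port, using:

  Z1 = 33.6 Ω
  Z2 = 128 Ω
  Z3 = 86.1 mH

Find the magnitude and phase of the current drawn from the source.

Step 1 — Angular frequency: ω = 2π·f = 2π·907 = 5699 rad/s.
Step 2 — Component impedances:
  Z1: Z = R = 33.6 Ω
  Z2: Z = R = 128 Ω
  Z3: Z = jωL = j·5699·0.0861 = 0 + j490.7 Ω
Step 3 — With the output port shorted to ground, the output series arm Z2 runs from the junction to ground; the shunt arm Z3 also runs from the junction to ground. They appear in parallel: Z3 || Z2 = 119.8 + j31.26 Ω.
Step 4 — Series with input arm Z1: Z_in = Z1 + (Z3 || Z2) = 153.4 + j31.26 Ω = 156.6∠11.5° Ω.
Step 5 — Source phasor: V = 10.1∠60.8° V = 4.927 + j8.817 V.
Step 6 — Ohm's law: I = V / Z_total = (4.927 + j8.817) / (153.4 + j31.26) = 0.04207 + j0.04889 A.
Step 7 — Convert to polar: |I| = 0.0645 A, ∠I = 49.3°.

I = 0.0645∠49.3° A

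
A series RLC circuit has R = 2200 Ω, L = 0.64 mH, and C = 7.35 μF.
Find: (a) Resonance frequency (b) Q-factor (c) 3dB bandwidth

Step 1 — Resonance: ω₀ = 1/√(LC) = 1/√(0.00064·7.35e-06) = 1.458e+04 rad/s.
Step 2 — f₀ = ω₀/(2π) = 2321 Hz.
Step 3 — Series Q: Q = ω₀L/R = 1.458e+04·0.00064/2200 = 0.004242.
Step 4 — Bandwidth: Δω = ω₀/Q = 3.438e+06 rad/s; BW = Δω/(2π) = 5.471e+05 Hz.

(a) f₀ = 2321 Hz  (b) Q = 0.004242  (c) BW = 5.471e+05 Hz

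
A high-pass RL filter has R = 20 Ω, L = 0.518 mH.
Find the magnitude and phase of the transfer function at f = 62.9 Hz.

Step 1 — Angular frequency: ω = 2π·62.9 = 395.2 rad/s.
Step 2 — Transfer function: H(jω) = jωL/(R + jωL).
Step 3 — Numerator jωL = j·0.2047; denominator R + jωL = 20 + j0.2047.
Step 4 — H = 0.0001048 + j0.01023.
Step 5 — Magnitude: |H| = 0.01024 (-39.8 dB); phase: φ = 89.4°.

|H| = 0.01024 (-39.8 dB), φ = 89.4°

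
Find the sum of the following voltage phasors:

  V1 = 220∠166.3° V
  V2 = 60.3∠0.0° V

Step 1 — Convert each phasor to rectangular form:
  V1 = 220·(cos(166.3°) + j·sin(166.3°)) = -213.7 + j52.1 V
  V2 = 60.3·(cos(0.0°) + j·sin(0.0°)) = 60.3 V
Step 2 — Sum components: V_total = -153.4 + j52.1 V.
Step 3 — Convert to polar: |V_total| = 162 V, ∠V_total = 161.2°.

V_total = 162∠161.2° V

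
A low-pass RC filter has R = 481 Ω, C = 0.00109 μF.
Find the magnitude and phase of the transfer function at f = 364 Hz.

Step 1 — Angular frequency: ω = 2π·364 = 2287 rad/s.
Step 2 — Transfer function: H(jω) = 1/(1 + jωRC).
Step 3 — Denominator: 1 + jωRC = 1 + j·2287·481·1.09e-09 = 1 + j0.001199.
Step 4 — H = 1 - j0.001199.
Step 5 — Magnitude: |H| = 1 (-0.0 dB); phase: φ = -0.1°.

|H| = 1 (-0.0 dB), φ = -0.1°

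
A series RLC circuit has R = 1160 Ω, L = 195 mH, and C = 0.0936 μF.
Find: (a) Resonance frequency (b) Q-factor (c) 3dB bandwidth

Step 1 — Resonance: ω₀ = 1/√(LC) = 1/√(0.195·9.36e-08) = 7402 rad/s.
Step 2 — f₀ = ω₀/(2π) = 1178 Hz.
Step 3 — Series Q: Q = ω₀L/R = 7402·0.195/1160 = 1.244.
Step 4 — Bandwidth: Δω = ω₀/Q = 5949 rad/s; BW = Δω/(2π) = 946.8 Hz.

(a) f₀ = 1178 Hz  (b) Q = 1.244  (c) BW = 946.8 Hz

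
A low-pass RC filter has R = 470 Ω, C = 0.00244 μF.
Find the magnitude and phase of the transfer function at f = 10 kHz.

Step 1 — Angular frequency: ω = 2π·1e+04 = 6.283e+04 rad/s.
Step 2 — Transfer function: H(jω) = 1/(1 + jωRC).
Step 3 — Denominator: 1 + jωRC = 1 + j·6.283e+04·470·2.44e-09 = 1 + j0.07206.
Step 4 — H = 0.9948 - j0.07168.
Step 5 — Magnitude: |H| = 0.9974 (-0.0 dB); phase: φ = -4.1°.

|H| = 0.9974 (-0.0 dB), φ = -4.1°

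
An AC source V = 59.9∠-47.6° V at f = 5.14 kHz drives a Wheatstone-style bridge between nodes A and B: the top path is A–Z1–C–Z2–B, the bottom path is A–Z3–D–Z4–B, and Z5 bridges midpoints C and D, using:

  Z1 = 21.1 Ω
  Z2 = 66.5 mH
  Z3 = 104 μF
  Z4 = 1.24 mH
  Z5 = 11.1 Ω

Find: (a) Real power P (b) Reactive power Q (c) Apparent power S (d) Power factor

Step 1 — Angular frequency: ω = 2π·f = 2π·5140 = 3.23e+04 rad/s.
Step 2 — Component impedances:
  Z1: Z = R = 21.1 Ω
  Z2: Z = jωL = j·3.23e+04·0.0665 = 0 + j2148 Ω
  Z3: Z = 1/(jωC) = -j/(ω·C) = 0 - j0.2977 Ω
  Z4: Z = jωL = j·3.23e+04·0.00124 = 0 + j40.05 Ω
  Z5: Z = R = 11.1 Ω
Step 3 — Bridge requires nodal analysis (the Z5 bridge couples midpoints C and D, so the two paths cannot be reduced to a simple series/parallel combination). Setting node B to ground and injecting 1 A at node A, the 3-node admittance system at A, C, D solves to V_A = Z_AB = 0.005143 + j39.02 Ω = 39.02∠90.0° Ω.
Step 4 — Source phasor: V = 59.9∠-47.6° V = 40.39 - j44.23 V.
Step 5 — Current: I = V / Z = -1.133 - j1.035 A = 1.535∠-137.6° A.
Step 6 — Complex power: S = V·I* = 0.01212 + j91.95 VA.
Step 7 — Real power: P = Re(S) = 0.01212 W.
Step 8 — Reactive power: Q = Im(S) = 91.95 VAR.
Step 9 — Apparent power: |S| = 91.95 VA.
Step 10 — Power factor: PF = P/|S| = 0.0001318 (lagging).

(a) P = 0.01212 W  (b) Q = 91.95 VAR  (c) S = 91.95 VA  (d) PF = 0.0001318 (lagging)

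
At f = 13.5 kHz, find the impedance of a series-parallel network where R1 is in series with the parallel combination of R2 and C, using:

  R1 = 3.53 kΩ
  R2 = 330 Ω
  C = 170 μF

Step 1 — Angular frequency: ω = 2π·f = 2π·1.35e+04 = 8.482e+04 rad/s.
Step 2 — Component impedances:
  R1: Z = R = 3530 Ω
  R2: Z = R = 330 Ω
  C: Z = 1/(jωC) = -j/(ω·C) = 0 - j0.06935 Ω
Step 3 — Parallel branch: R2 || C = 1/(1/R2 + 1/C) = 1.457e-05 - j0.06935 Ω.
Step 4 — Series with R1: Z_total = R1 + (R2 || C) = 3530 - j0.06935 Ω = 3530∠-0.0° Ω.

Z = 3530 - j0.06935 Ω = 3530∠-0.0° Ω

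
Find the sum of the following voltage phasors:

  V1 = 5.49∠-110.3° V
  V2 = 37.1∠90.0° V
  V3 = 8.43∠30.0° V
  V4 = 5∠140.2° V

Step 1 — Convert each phasor to rectangular form:
  V1 = 5.49·(cos(-110.3°) + j·sin(-110.3°)) = -1.905 - j5.149 V
  V2 = 37.1·(cos(90.0°) + j·sin(90.0°)) = 0 + j37.1 V
  V3 = 8.43·(cos(30.0°) + j·sin(30.0°)) = 7.301 + j4.215 V
  V4 = 5·(cos(140.2°) + j·sin(140.2°)) = -3.841 + j3.201 V
Step 2 — Sum components: V_total = 1.554 + j39.37 V.
Step 3 — Convert to polar: |V_total| = 39.4 V, ∠V_total = 87.7°.

V_total = 39.4∠87.7° V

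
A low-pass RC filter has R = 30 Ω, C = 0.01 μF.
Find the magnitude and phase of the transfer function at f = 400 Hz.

Step 1 — Angular frequency: ω = 2π·400 = 2513 rad/s.
Step 2 — Transfer function: H(jω) = 1/(1 + jωRC).
Step 3 — Denominator: 1 + jωRC = 1 + j·2513·30·1e-08 = 1 + j0.000754.
Step 4 — H = 1 - j0.000754.
Step 5 — Magnitude: |H| = 1 (-0.0 dB); phase: φ = -0.0°.

|H| = 1 (-0.0 dB), φ = -0.0°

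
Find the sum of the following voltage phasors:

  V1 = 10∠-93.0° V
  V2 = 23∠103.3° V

Step 1 — Convert each phasor to rectangular form:
  V1 = 10·(cos(-93.0°) + j·sin(-93.0°)) = -0.5234 - j9.986 V
  V2 = 23·(cos(103.3°) + j·sin(103.3°)) = -5.291 + j22.38 V
Step 2 — Sum components: V_total = -5.815 + j12.4 V.
Step 3 — Convert to polar: |V_total| = 13.69 V, ∠V_total = 115.1°.

V_total = 13.69∠115.1° V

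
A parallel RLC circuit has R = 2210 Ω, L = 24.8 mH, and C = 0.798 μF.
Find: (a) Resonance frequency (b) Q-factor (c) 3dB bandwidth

Step 1 — Resonance: ω₀ = 1/√(LC) = 1/√(0.0248·7.98e-07) = 7108 rad/s.
Step 2 — f₀ = ω₀/(2π) = 1131 Hz.
Step 3 — Parallel Q: Q = R/(ω₀L) = 2210/(7108·0.0248) = 12.54.
Step 4 — Bandwidth: Δω = ω₀/Q = 567 rad/s; BW = Δω/(2π) = 90.25 Hz.

(a) f₀ = 1131 Hz  (b) Q = 12.54  (c) BW = 90.25 Hz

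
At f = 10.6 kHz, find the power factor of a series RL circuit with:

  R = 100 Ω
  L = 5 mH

Step 1 — Angular frequency: ω = 2π·f = 2π·1.06e+04 = 6.66e+04 rad/s.
Step 2 — Component impedances:
  R: Z = R = 100 Ω
  L: Z = jωL = j·6.66e+04·0.005 = 0 + j333 Ω
Step 3 — Series combination: Z_total = R + L = 100 + j333 Ω = 347.7∠73.3° Ω.
Step 4 — Power factor: PF = cos(φ) = Re(Z)/|Z| = 100/347.7 = 0.2876.
Step 5 — Type: Im(Z) = 333 ⇒ lagging (phase φ = 73.3°).

PF = 0.2876 (lagging, φ = 73.3°)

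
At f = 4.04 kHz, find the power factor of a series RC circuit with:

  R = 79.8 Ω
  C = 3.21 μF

Step 1 — Angular frequency: ω = 2π·f = 2π·4040 = 2.538e+04 rad/s.
Step 2 — Component impedances:
  R: Z = R = 79.8 Ω
  C: Z = 1/(jωC) = -j/(ω·C) = 0 - j12.27 Ω
Step 3 — Series combination: Z_total = R + C = 79.8 - j12.27 Ω = 80.74∠-8.7° Ω.
Step 4 — Power factor: PF = cos(φ) = Re(Z)/|Z| = 79.8/80.74 = 0.9884.
Step 5 — Type: Im(Z) = -12.27 ⇒ leading (phase φ = -8.7°).

PF = 0.9884 (leading, φ = -8.7°)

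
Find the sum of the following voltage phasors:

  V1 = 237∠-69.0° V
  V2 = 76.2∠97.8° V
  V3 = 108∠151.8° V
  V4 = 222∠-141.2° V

Step 1 — Convert each phasor to rectangular form:
  V1 = 237·(cos(-69.0°) + j·sin(-69.0°)) = 84.93 - j221.3 V
  V2 = 76.2·(cos(97.8°) + j·sin(97.8°)) = -10.34 + j75.49 V
  V3 = 108·(cos(151.8°) + j·sin(151.8°)) = -95.18 + j51.04 V
  V4 = 222·(cos(-141.2°) + j·sin(-141.2°)) = -173 - j139.1 V
Step 2 — Sum components: V_total = -193.6 - j233.8 V.
Step 3 — Convert to polar: |V_total| = 303.6 V, ∠V_total = -129.6°.

V_total = 303.6∠-129.6° V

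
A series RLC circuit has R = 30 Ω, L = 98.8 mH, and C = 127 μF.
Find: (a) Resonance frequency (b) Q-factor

Step 1 — Resonance condition Im(Z)=0 gives ω₀ = 1/√(LC).
Step 2 — ω₀ = 1/√(0.0988·0.000127) = 282.3 rad/s.
Step 3 — f₀ = ω₀/(2π) = 44.93 Hz.
Step 4 — Series Q: Q = ω₀L/R = 282.3·0.0988/30 = 0.9297.

(a) f₀ = 44.93 Hz  (b) Q = 0.9297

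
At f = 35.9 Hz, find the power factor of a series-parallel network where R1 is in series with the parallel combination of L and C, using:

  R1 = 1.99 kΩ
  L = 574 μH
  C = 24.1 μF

Step 1 — Angular frequency: ω = 2π·f = 2π·35.9 = 225.6 rad/s.
Step 2 — Component impedances:
  R1: Z = R = 1990 Ω
  L: Z = jωL = j·225.6·0.000574 = 0 + j0.1295 Ω
  C: Z = 1/(jωC) = -j/(ω·C) = 0 - j184 Ω
Step 3 — Parallel branch: L || C = 1/(1/L + 1/C) = 0 + j0.1296 Ω.
Step 4 — Series with R1: Z_total = R1 + (L || C) = 1990 + j0.1296 Ω = 1990∠0.0° Ω.
Step 5 — Power factor: PF = cos(φ) = Re(Z)/|Z| = 1990/1990 = 1.
Step 6 — Type: Im(Z) = 0.1296 ⇒ lagging (phase φ = 0.0°).

PF = 1 (lagging, φ = 0.0°)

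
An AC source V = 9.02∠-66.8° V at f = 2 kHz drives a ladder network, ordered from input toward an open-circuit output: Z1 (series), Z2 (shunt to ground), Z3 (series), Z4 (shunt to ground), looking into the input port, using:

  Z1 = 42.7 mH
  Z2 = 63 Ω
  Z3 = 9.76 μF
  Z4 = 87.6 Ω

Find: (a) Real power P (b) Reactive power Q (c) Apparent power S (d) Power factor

Step 1 — Angular frequency: ω = 2π·f = 2π·2000 = 1.257e+04 rad/s.
Step 2 — Component impedances:
  Z1: Z = jωL = j·1.257e+04·0.0427 = 0 + j536.6 Ω
  Z2: Z = R = 63 Ω
  Z3: Z = 1/(jωC) = -j/(ω·C) = 0 - j8.153 Ω
  Z4: Z = R = 87.6 Ω
Step 3 — Ladder network (open output): work backward from the far end, alternating series and parallel combinations. Z_in = 36.72 + j535.2 Ω = 536.4∠86.1° Ω.
Step 4 — Source phasor: V = 9.02∠-66.8° V = 3.553 - j8.291 V.
Step 5 — Current: I = V / Z = -0.01497 - j0.007667 A = 0.01682∠-152.9° A.
Step 6 — Complex power: S = V·I* = 0.01038 + j0.1513 VA.
Step 7 — Real power: P = Re(S) = 0.01038 W.
Step 8 — Reactive power: Q = Im(S) = 0.1513 VAR.
Step 9 — Apparent power: |S| = 0.1517 VA.
Step 10 — Power factor: PF = P/|S| = 0.06846 (lagging).

(a) P = 0.01038 W  (b) Q = 0.1513 VAR  (c) S = 0.1517 VA  (d) PF = 0.06846 (lagging)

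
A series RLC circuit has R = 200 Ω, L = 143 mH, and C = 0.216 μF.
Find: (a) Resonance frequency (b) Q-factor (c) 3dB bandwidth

Step 1 — Resonance: ω₀ = 1/√(LC) = 1/√(0.143·2.16e-07) = 5690 rad/s.
Step 2 — f₀ = ω₀/(2π) = 905.6 Hz.
Step 3 — Series Q: Q = ω₀L/R = 5690·0.143/200 = 4.068.
Step 4 — Bandwidth: Δω = ω₀/Q = 1399 rad/s; BW = Δω/(2π) = 222.6 Hz.

(a) f₀ = 905.6 Hz  (b) Q = 4.068  (c) BW = 222.6 Hz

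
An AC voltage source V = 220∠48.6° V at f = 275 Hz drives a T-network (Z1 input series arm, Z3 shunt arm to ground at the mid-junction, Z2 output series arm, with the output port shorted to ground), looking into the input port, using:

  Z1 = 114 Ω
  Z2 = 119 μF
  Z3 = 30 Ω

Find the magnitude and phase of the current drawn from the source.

Step 1 — Angular frequency: ω = 2π·f = 2π·275 = 1728 rad/s.
Step 2 — Component impedances:
  Z1: Z = R = 114 Ω
  Z2: Z = 1/(jωC) = -j/(ω·C) = 0 - j4.863 Ω
  Z3: Z = R = 30 Ω
Step 3 — With the output port shorted to ground, the output series arm Z2 runs from the junction to ground; the shunt arm Z3 also runs from the junction to ground. They appear in parallel: Z3 || Z2 = 0.7682 - j4.739 Ω.
Step 4 — Series with input arm Z1: Z_in = Z1 + (Z3 || Z2) = 114.8 - j4.739 Ω = 114.9∠-2.4° Ω.
Step 5 — Source phasor: V = 220∠48.6° V = 145.5 + j165 V.
Step 6 — Ohm's law: I = V / Z_total = (145.5 + j165) / (114.8 - j4.739) = 1.206 + j1.488 A.
Step 7 — Convert to polar: |I| = 1.915 A, ∠I = 51.0°.

I = 1.915∠51.0° A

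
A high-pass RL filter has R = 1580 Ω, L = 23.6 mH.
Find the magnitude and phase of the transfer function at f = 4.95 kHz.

Step 1 — Angular frequency: ω = 2π·4950 = 3.11e+04 rad/s.
Step 2 — Transfer function: H(jω) = jωL/(R + jωL).
Step 3 — Numerator jωL = j·734; denominator R + jωL = 1580 + j734.
Step 4 — H = 0.1775 + j0.3821.
Step 5 — Magnitude: |H| = 0.4213 (-7.5 dB); phase: φ = 65.1°.

|H| = 0.4213 (-7.5 dB), φ = 65.1°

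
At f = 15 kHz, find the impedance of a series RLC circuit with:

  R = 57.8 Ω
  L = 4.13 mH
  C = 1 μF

Step 1 — Angular frequency: ω = 2π·f = 2π·1.5e+04 = 9.425e+04 rad/s.
Step 2 — Component impedances:
  R: Z = R = 57.8 Ω
  L: Z = jωL = j·9.425e+04·0.00413 = 0 + j389.2 Ω
  C: Z = 1/(jωC) = -j/(ω·C) = 0 - j10.61 Ω
Step 3 — Series combination: Z_total = R + L + C = 57.8 + j378.6 Ω = 383∠81.3° Ω.

Z = 57.8 + j378.6 Ω = 383∠81.3° Ω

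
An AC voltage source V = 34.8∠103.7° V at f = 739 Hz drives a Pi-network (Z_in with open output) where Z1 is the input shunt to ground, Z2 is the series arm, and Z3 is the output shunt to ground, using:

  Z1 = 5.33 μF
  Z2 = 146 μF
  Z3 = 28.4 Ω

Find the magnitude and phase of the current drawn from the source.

Step 1 — Angular frequency: ω = 2π·f = 2π·739 = 4643 rad/s.
Step 2 — Component impedances:
  Z1: Z = 1/(jωC) = -j/(ω·C) = 0 - j40.41 Ω
  Z2: Z = 1/(jωC) = -j/(ω·C) = 0 - j1.475 Ω
  Z3: Z = R = 28.4 Ω
Step 3 — With open output, the series arm Z2 and the output shunt Z3 appear in series to ground: Z2 + Z3 = 28.4 - j1.475 Ω.
Step 4 — Parallel with input shunt Z1: Z_in = Z1 || (Z2 + Z3) = 18.11 - j13.7 Ω = 22.71∠-37.1° Ω.
Step 5 — Source phasor: V = 34.8∠103.7° V = -8.242 + j33.81 V.
Step 6 — Ohm's law: I = V / Z_total = (-8.242 + j33.81) / (18.11 - j13.7) = -1.188 + j0.9683 A.
Step 7 — Convert to polar: |I| = 1.532 A, ∠I = 140.8°.

I = 1.532∠140.8° A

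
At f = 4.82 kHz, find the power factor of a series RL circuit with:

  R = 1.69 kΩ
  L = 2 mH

Step 1 — Angular frequency: ω = 2π·f = 2π·4820 = 3.028e+04 rad/s.
Step 2 — Component impedances:
  R: Z = R = 1690 Ω
  L: Z = jωL = j·3.028e+04·0.002 = 0 + j60.57 Ω
Step 3 — Series combination: Z_total = R + L = 1690 + j60.57 Ω = 1691∠2.1° Ω.
Step 4 — Power factor: PF = cos(φ) = Re(Z)/|Z| = 1690/1691 = 0.9994.
Step 5 — Type: Im(Z) = 60.57 ⇒ lagging (phase φ = 2.1°).

PF = 0.9994 (lagging, φ = 2.1°)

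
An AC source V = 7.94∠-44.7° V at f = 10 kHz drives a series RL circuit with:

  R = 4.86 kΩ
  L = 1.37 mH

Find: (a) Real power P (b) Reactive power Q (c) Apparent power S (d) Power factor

Step 1 — Angular frequency: ω = 2π·f = 2π·1e+04 = 6.283e+04 rad/s.
Step 2 — Component impedances:
  R: Z = R = 4860 Ω
  L: Z = jωL = j·6.283e+04·0.00137 = 0 + j86.08 Ω
Step 3 — Series combination: Z_total = R + L = 4860 + j86.08 Ω = 4861∠1.0° Ω.
Step 4 — Source phasor: V = 7.94∠-44.7° V = 5.644 - j5.585 V.
Step 5 — Current: I = V / Z = 0.001141 - j0.001169 A = 0.001633∠-45.7° A.
Step 6 — Complex power: S = V·I* = 0.01297 + j0.0002297 VA.
Step 7 — Real power: P = Re(S) = 0.01297 W.
Step 8 — Reactive power: Q = Im(S) = 0.0002297 VAR.
Step 9 — Apparent power: |S| = 0.01297 VA.
Step 10 — Power factor: PF = P/|S| = 0.9998 (lagging).

(a) P = 0.01297 W  (b) Q = 0.0002297 VAR  (c) S = 0.01297 VA  (d) PF = 0.9998 (lagging)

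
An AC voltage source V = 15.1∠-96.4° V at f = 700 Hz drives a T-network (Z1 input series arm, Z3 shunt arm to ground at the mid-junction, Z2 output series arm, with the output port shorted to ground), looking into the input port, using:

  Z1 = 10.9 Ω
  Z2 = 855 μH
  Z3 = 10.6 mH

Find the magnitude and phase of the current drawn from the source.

Step 1 — Angular frequency: ω = 2π·f = 2π·700 = 4398 rad/s.
Step 2 — Component impedances:
  Z1: Z = R = 10.9 Ω
  Z2: Z = jωL = j·4398·0.000855 = 0 + j3.76 Ω
  Z3: Z = jωL = j·4398·0.0106 = 0 + j46.62 Ω
Step 3 — With the output port shorted to ground, the output series arm Z2 runs from the junction to ground; the shunt arm Z3 also runs from the junction to ground. They appear in parallel: Z3 || Z2 = 0 + j3.48 Ω.
Step 4 — Series with input arm Z1: Z_in = Z1 + (Z3 || Z2) = 10.9 + j3.48 Ω = 11.44∠17.7° Ω.
Step 5 — Source phasor: V = 15.1∠-96.4° V = -1.683 - j15.01 V.
Step 6 — Ohm's law: I = V / Z_total = (-1.683 - j15.01) / (10.9 + j3.48) = -0.539 - j1.205 A.
Step 7 — Convert to polar: |I| = 1.32 A, ∠I = -114.1°.

I = 1.32∠-114.1° A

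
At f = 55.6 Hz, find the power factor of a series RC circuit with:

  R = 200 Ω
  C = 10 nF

Step 1 — Angular frequency: ω = 2π·f = 2π·55.6 = 349.3 rad/s.
Step 2 — Component impedances:
  R: Z = R = 200 Ω
  C: Z = 1/(jωC) = -j/(ω·C) = 0 - j2.862e+05 Ω
Step 3 — Series combination: Z_total = R + C = 200 - j2.862e+05 Ω = 2.862e+05∠-90.0° Ω.
Step 4 — Power factor: PF = cos(φ) = Re(Z)/|Z| = 200/2.8625e+05 = 0.0006987.
Step 5 — Type: Im(Z) = -2.862e+05 ⇒ leading (phase φ = -90.0°).

PF = 0.0006987 (leading, φ = -90.0°)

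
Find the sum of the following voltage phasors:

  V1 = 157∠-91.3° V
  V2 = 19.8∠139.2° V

Step 1 — Convert each phasor to rectangular form:
  V1 = 157·(cos(-91.3°) + j·sin(-91.3°)) = -3.562 - j157 V
  V2 = 19.8·(cos(139.2°) + j·sin(139.2°)) = -14.99 + j12.94 V
Step 2 — Sum components: V_total = -18.55 - j144 V.
Step 3 — Convert to polar: |V_total| = 145.2 V, ∠V_total = -97.3°.

V_total = 145.2∠-97.3° V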